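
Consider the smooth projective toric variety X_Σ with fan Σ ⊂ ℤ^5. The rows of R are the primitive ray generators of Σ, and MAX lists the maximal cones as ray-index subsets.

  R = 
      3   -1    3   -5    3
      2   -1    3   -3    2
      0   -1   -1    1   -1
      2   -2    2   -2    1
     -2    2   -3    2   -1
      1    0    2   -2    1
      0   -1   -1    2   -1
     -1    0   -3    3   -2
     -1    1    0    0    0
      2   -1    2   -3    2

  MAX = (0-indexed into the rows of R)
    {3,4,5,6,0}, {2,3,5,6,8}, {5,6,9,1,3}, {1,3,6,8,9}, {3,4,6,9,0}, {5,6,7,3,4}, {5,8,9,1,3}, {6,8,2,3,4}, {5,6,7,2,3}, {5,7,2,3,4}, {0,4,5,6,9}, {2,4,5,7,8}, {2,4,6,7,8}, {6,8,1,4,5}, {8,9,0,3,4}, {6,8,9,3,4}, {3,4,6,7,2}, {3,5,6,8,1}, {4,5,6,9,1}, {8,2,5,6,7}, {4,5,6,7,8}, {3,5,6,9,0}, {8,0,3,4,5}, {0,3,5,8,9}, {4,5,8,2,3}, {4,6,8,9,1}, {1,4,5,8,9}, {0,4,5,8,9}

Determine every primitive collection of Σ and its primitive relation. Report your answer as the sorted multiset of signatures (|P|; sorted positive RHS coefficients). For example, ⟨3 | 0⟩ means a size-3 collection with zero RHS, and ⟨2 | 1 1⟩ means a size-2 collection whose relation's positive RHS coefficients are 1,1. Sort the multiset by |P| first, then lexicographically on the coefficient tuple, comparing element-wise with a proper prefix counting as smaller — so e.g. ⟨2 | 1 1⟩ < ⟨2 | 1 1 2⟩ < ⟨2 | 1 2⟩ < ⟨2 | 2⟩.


Σ has 14 primitive collections:

  • {1,2}:  v_{1} + v_{2} = v_{3}  ⇒ sig = ⟨2 | 1⟩
  • {1,7}:  v_{1} + v_{7} = v_{3} + v_{4} + v_{5} + v_{6}  ⇒ sig = ⟨2 | 1 1 1 1⟩
  • {7,9}:  v_{7} + v_{9} = 2·v_{3} + 2·v_{4} + v_{5} + v_{6}  ⇒ sig = ⟨2 | 1 1 2 2⟩
  • {0,1}:  v_{0} + v_{1} = v_{5} + 2·v_{9}  ⇒ sig = ⟨2 | 1 2⟩
  • {2,9}:  v_{2} + v_{9} = 2·v_{3} + v_{4}  ⇒ sig = ⟨2 | 1 2⟩
  • {0,2}:  v_{0} + v_{2} = 3·v_{3} + 2·v_{4} + v_{5}  ⇒ sig = ⟨2 | 1 2 3⟩
  • {0,7}:  v_{0} + v_{7} = 3·v_{3} + 3·v_{4} + 2·v_{5} + v_{6}  ⇒ sig = ⟨2 | 1 2 3 3⟩
  • {0,6,8}:  v_{0} + v_{6} + v_{8} = v_{9}  ⇒ sig = ⟨3 | 1⟩
  • {1,3,4}:  v_{1} + v_{3} + v_{4} = v_{9}  ⇒ sig = ⟨3 | 1⟩
  • {3,7,8}:  v_{3} + v_{7} + v_{8} = v_{2}  ⇒ sig = ⟨3 | 1⟩
  • {2,4,5,6}:  v_{2} + v_{4} + v_{5} + v_{6} = v_{7}  ⇒ sig = ⟨4 | 1⟩
  • {3,4,5,9}:  v_{3} + v_{4} + v_{5} + v_{9} = v_{0}  ⇒ sig = ⟨4 | 1⟩
  • {5,6,8,9}:  v_{5} + v_{6} + v_{8} + v_{9} = v_{1}  ⇒ sig = ⟨4 | 1⟩
  • {3,4,5,6,8}:  v_{3} + v_{4} + v_{5} + v_{6} + v_{8} = 0  ⇒ sig = ⟨5 | 0⟩

so the primitive-relation signature multiset is
    |P|=2: 7 collections, coeffs (1), (1,1,1,1), (1,1,2,2), (1,2), (1,2), (1,2,3), (1,2,3,3)
    |P|=3: 3 collections, coeffs (1), (1), (1)
    |P|=4: 3 collections, coeffs (1), (1), (1)
    |P|=5: 1 collection, coeffs ()


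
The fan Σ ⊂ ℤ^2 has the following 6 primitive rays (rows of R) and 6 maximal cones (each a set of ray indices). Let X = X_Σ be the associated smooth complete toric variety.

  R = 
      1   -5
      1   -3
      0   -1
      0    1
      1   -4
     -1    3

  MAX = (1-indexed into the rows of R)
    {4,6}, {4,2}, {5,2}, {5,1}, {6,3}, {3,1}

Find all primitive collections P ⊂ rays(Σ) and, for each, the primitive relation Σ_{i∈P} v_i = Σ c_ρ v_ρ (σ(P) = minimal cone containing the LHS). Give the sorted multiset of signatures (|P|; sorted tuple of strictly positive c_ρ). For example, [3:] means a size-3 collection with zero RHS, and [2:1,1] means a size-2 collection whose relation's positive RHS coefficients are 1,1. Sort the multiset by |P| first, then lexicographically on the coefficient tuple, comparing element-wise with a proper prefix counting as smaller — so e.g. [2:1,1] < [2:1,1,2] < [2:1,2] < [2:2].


|primitive collections| = 9. Relations:

  {2,6}:  v_{2} + v_{6} = 0  so sig = [2:]
  {3,4}:  v_{3} + v_{4} = 0  so sig = [2:]
  {1,4}:  v_{1} + v_{4} = v_{5}  so sig = [2:1]
  {2,3}:  v_{2} + v_{3} = v_{5}  so sig = [2:1]
  {3,5}:  v_{3} + v_{5} = v_{1}  so sig = [2:1]
  {4,5}:  v_{4} + v_{5} = v_{2}  so sig = [2:1]
  {5,6}:  v_{5} + v_{6} = v_{3}  so sig = [2:1]
  {1,2}:  v_{1} + v_{2} = 2·v_{5}  so sig = [2:2]
  {1,6}:  v_{1} + v_{6} = 2·v_{3}  so sig = [2:2]

Hence PRS(X_Σ) =
    |P|=2: 9 collections, coeffs (), (), (1), (1), (1), (1), (1), (2), (2)


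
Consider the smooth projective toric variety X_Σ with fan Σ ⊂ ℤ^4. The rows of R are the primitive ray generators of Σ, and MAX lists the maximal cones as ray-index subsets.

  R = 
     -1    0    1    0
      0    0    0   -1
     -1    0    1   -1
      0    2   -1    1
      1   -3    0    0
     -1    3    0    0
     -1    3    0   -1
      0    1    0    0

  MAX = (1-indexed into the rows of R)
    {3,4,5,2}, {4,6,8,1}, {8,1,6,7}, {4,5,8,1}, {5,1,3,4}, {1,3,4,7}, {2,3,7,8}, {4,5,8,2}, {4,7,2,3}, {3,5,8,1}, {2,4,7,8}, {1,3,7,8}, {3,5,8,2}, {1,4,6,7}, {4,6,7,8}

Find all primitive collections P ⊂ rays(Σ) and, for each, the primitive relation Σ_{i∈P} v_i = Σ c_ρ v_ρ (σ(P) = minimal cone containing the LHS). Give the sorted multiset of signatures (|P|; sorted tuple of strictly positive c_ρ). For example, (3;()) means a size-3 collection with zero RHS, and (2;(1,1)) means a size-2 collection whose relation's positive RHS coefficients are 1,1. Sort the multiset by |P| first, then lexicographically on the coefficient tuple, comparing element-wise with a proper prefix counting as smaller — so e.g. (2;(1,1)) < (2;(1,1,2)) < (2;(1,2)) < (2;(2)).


Δ(Σ) — 8 vertices, 7 min non-faces:

  P = {5,6}:  v_{5} + v_{6} = 0  ⟹  sig = (2;())
  P = {1,2}:  v_{1} + v_{2} = v_{3}  ⟹  sig = (2;(1))
  P = {2,6}:  v_{2} + v_{6} = v_{7}  ⟹  sig = (2;(1))
  P = {5,7}:  v_{5} + v_{7} = v_{2}  ⟹  sig = (2;(1))
  P = {3,6}:  v_{3} + v_{6} = v_{1} + v_{7}  ⟹  sig = (2;(1,1))
  P = {3,4,8}:  v_{3} + v_{4} + v_{8} = v_{6}  ⟹  sig = (3;(1))
  P = {1,4,7,8}:  v_{1} + v_{4} + v_{7} + v_{8} = 2·v_{6}  ⟹  sig = (4;(2))

Hence PRS(X_Σ) =
[(2;()), (2;(1)), (2;(1)), (2;(1)), (2;(1,1)), (3;(1)), (4;(2))]


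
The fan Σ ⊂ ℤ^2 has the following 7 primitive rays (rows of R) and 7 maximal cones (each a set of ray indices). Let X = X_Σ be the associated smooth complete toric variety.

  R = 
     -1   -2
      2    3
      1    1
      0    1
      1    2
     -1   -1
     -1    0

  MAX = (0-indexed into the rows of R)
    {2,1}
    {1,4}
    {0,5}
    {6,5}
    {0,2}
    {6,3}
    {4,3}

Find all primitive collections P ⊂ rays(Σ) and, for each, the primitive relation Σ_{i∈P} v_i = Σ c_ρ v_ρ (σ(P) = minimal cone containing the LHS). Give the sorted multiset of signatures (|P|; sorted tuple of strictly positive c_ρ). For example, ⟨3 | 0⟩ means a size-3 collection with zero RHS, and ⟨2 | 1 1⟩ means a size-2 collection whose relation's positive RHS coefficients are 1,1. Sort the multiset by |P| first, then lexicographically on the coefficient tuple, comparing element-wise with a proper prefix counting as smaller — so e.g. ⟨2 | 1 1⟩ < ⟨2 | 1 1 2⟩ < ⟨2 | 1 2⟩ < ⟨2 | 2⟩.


14 collections generate NE(X_Σ); each relation:

  P = {0,4}:  v_{0} + v_{4} = 0 ; sig = ⟨2 | 0⟩
  P = {2,5}:  v_{2} + v_{5} = 0 ; sig = ⟨2 | 0⟩
  P = {0,1}:  v_{0} + v_{1} = v_{2} ; sig = ⟨2 | 1⟩
  P = {0,3}:  v_{0} + v_{3} = v_{5} ; sig = ⟨2 | 1⟩
  P = {1,5}:  v_{1} + v_{5} = v_{4} ; sig = ⟨2 | 1⟩
  P = {2,3}:  v_{2} + v_{3} = v_{4} ; sig = ⟨2 | 1⟩
  P = {2,4}:  v_{2} + v_{4} = v_{1} ; sig = ⟨2 | 1⟩
  P = {2,6}:  v_{2} + v_{6} = v_{3} ; sig = ⟨2 | 1⟩
  P = {3,5}:  v_{3} + v_{5} = v_{6} ; sig = ⟨2 | 1⟩
  P = {4,5}:  v_{4} + v_{5} = v_{3} ; sig = ⟨2 | 1⟩
  P = {1,6}:  v_{1} + v_{6} = v_{3} + v_{4} ; sig = ⟨2 | 1 1⟩
  P = {0,6}:  v_{0} + v_{6} = 2·v_{5} ; sig = ⟨2 | 2⟩
  P = {1,3}:  v_{1} + v_{3} = 2·v_{4} ; sig = ⟨2 | 2⟩
  P = {4,6}:  v_{4} + v_{6} = 2·v_{3} ; sig = ⟨2 | 2⟩

Hence PRS(X_Σ) =
    ⟨2 | 0⟩
    ⟨2 | 0⟩
    ⟨2 | 1⟩
    ⟨2 | 1⟩
    ⟨2 | 1⟩
    ⟨2 | 1⟩
    ⟨2 | 1⟩
    ⟨2 | 1⟩
    ⟨2 | 1⟩
    ⟨2 | 1⟩
    ⟨2 | 1 1⟩
    ⟨2 | 2⟩
    ⟨2 | 2⟩
    ⟨2 | 2⟩


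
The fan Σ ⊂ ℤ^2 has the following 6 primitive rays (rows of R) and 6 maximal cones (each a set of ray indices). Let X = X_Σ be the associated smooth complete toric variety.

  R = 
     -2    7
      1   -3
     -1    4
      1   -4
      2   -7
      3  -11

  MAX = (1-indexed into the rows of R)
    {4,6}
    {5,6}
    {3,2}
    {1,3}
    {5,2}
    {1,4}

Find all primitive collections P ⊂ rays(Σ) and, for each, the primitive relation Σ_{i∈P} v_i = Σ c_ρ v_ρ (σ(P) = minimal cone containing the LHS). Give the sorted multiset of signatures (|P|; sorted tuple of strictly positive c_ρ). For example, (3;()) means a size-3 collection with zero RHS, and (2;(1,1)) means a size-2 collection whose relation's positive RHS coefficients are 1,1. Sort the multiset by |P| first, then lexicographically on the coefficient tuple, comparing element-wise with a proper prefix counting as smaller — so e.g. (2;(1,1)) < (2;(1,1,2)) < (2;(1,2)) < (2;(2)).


Primitive collections (9):

  P = {1,5}:  v_{1} + v_{5} = 0 ; sig = (2;())
  P = {3,4}:  v_{3} + v_{4} = 0 ; sig = (2;())
  P = {1,2}:  v_{1} + v_{2} = v_{3} ; sig = (2;(1))
  P = {1,6}:  v_{1} + v_{6} = v_{4} ; sig = (2;(1))
  P = {2,4}:  v_{2} + v_{4} = v_{5} ; sig = (2;(1))
  P = {3,5}:  v_{3} + v_{5} = v_{2} ; sig = (2;(1))
  P = {3,6}:  v_{3} + v_{6} = v_{5} ; sig = (2;(1))
  P = {4,5}:  v_{4} + v_{5} = v_{6} ; sig = (2;(1))
  P = {2,6}:  v_{2} + v_{6} = 2·v_{5} ; sig = (2;(2))

Sorted signature multiset PRS(X):
    |P|=2: 9 collections, coeffs (), (), (1), (1), (1), (1), (1), (1), (2)


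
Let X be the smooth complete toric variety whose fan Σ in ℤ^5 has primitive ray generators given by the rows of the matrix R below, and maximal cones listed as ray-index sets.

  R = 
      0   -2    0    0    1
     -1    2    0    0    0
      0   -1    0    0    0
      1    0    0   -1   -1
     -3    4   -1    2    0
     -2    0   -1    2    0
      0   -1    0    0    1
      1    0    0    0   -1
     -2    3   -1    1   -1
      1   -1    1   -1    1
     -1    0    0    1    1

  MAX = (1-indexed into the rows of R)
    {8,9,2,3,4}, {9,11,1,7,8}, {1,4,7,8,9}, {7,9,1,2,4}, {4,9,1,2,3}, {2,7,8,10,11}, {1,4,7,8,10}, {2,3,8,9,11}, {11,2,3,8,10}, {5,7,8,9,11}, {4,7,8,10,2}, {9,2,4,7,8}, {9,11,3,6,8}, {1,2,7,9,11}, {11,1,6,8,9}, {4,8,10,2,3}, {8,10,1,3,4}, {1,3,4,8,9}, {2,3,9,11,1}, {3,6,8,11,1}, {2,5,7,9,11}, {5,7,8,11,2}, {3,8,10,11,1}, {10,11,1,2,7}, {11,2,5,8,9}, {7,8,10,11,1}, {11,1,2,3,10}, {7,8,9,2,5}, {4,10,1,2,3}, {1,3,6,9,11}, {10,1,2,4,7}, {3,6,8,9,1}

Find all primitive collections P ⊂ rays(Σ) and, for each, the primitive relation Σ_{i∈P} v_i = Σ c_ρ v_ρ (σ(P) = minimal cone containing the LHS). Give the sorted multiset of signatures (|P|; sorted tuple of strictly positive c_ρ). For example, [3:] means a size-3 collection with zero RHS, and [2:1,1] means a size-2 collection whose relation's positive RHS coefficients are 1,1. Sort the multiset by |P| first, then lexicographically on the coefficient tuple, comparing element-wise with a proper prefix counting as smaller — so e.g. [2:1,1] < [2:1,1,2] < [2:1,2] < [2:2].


Σ has 15 primitive collections:

  P = {4,11}:  v_{4} + v_{11} = 0  →  sig = [2:]
  P = {3,7}:  v_{3} + v_{7} = v_{1}  →  sig = [2:1]
  P = {9,10}:  v_{9} + v_{10} = v_{2}  →  sig = [2:1]
  P = {3,5}:  v_{3} + v_{5} = v_{9} + v_{11}  →  sig = [2:1,1]
  P = {6,10}:  v_{6} + v_{10} = v_{3} + v_{11}  →  sig = [2:1,1]
  P = {1,5}:  v_{1} + v_{5} = v_{7} + v_{9} + v_{11}  →  sig = [2:1,1,1]
  P = {2,6}:  v_{2} + v_{6} = v_{3} + v_{9} + v_{11}  →  sig = [2:1,1,1]
  P = {4,5}:  v_{4} + v_{5} = v_{2} + v_{7} + v_{8} + v_{9}  →  sig = [2:1,1,1,1]
  P = {4,6}:  v_{4} + v_{6} = v_{1} + v_{3} + v_{8} + v_{9}  →  sig = [2:1,1,1,1]
  P = {5,10}:  v_{5} + v_{10} = 2·v_{2} + v_{7} + v_{8} + v_{11}  →  sig = [2:1,1,1,2]
  P = {6,7}:  v_{6} + v_{7} = 2·v_{1} + v_{8} + v_{9} + v_{11}  →  sig = [2:1,1,1,2]
  P = {5,6}:  v_{5} + v_{6} = v_{1} + v_{8} + 2·v_{9} + 2·v_{11}  →  sig = [2:1,1,2,2]
  P = {1,2,8}:  v_{1} + v_{2} + v_{8} = 0  →  sig = [3:]
  P = {1,3,8,9,11}:  v_{1} + v_{3} + v_{8} + v_{9} + v_{11} = v_{6}  →  sig = [5:1]
  P = {2,7,8,9,11}:  v_{2} + v_{7} + v_{8} + v_{9} + v_{11} = v_{5}  →  sig = [5:1]

so the primitive-relation signature multiset is
    |P|=2: 12 collections, coeffs (), (1), (1), (1,1), (1,1), (1,1,1), (1,1,1), (1,1,1,1), (1,1,1,1), (1,1,1,2), (1,1,1,2), (1,1,2,2)
    |P|=3: 1 collection, coeffs ()
    |P|=5: 2 collections, coeffs (1), (1)


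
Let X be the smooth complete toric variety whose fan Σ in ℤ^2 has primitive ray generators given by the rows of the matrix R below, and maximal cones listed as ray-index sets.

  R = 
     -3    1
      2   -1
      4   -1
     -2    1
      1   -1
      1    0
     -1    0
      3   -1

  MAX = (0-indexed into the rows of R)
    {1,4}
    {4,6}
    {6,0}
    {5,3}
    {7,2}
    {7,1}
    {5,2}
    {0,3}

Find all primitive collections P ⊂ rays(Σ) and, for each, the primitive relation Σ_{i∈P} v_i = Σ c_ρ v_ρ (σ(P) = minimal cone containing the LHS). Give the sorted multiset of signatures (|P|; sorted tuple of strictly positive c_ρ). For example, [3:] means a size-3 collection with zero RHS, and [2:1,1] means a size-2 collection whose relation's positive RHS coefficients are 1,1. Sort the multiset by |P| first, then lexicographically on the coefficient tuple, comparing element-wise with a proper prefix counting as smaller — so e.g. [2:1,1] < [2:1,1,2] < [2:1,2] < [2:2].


The 20 primitive collections of Σ (r=8, n=2):

  {0,7}:  v_{0} + v_{7} = 0 ; sig = [2:]
  {1,3}:  v_{1} + v_{3} = 0 ; sig = [2:]
  {5,6}:  v_{5} + v_{6} = 0 ; sig = [2:]
  {0,1}:  v_{0} + v_{1} = v_{6} ; sig = [2:1]
  {0,2}:  v_{0} + v_{2} = v_{5} ; sig = [2:1]
  {0,5}:  v_{0} + v_{5} = v_{3} ; sig = [2:1]
  {1,5}:  v_{1} + v_{5} = v_{7} ; sig = [2:1]
  {1,6}:  v_{1} + v_{6} = v_{4} ; sig = [2:1]
  {2,6}:  v_{2} + v_{6} = v_{7} ; sig = [2:1]
  {3,4}:  v_{3} + v_{4} = v_{6} ; sig = [2:1]
  {3,6}:  v_{3} + v_{6} = v_{0} ; sig = [2:1]
  {3,7}:  v_{3} + v_{7} = v_{5} ; sig = [2:1]
  {4,5}:  v_{4} + v_{5} = v_{1} ; sig = [2:1]
  {5,7}:  v_{5} + v_{7} = v_{2} ; sig = [2:1]
  {6,7}:  v_{6} + v_{7} = v_{1} ; sig = [2:1]
  {2,4}:  v_{2} + v_{4} = v_{1} + v_{7} ; sig = [2:1,1]
  {0,4}:  v_{0} + v_{4} = 2·v_{6} ; sig = [2:2]
  {1,2}:  v_{1} + v_{2} = 2·v_{7} ; sig = [2:2]
  {2,3}:  v_{2} + v_{3} = 2·v_{5} ; sig = [2:2]
  {4,7}:  v_{4} + v_{7} = 2·v_{1} ; sig = [2:2]

so the primitive-relation signature multiset is
[[2:], [2:], [2:], [2:1], [2:1], [2:1], [2:1], [2:1], [2:1], [2:1], [2:1], [2:1], [2:1], [2:1], [2:1], [2:1,1], [2:2], [2:2], [2:2], [2:2]]


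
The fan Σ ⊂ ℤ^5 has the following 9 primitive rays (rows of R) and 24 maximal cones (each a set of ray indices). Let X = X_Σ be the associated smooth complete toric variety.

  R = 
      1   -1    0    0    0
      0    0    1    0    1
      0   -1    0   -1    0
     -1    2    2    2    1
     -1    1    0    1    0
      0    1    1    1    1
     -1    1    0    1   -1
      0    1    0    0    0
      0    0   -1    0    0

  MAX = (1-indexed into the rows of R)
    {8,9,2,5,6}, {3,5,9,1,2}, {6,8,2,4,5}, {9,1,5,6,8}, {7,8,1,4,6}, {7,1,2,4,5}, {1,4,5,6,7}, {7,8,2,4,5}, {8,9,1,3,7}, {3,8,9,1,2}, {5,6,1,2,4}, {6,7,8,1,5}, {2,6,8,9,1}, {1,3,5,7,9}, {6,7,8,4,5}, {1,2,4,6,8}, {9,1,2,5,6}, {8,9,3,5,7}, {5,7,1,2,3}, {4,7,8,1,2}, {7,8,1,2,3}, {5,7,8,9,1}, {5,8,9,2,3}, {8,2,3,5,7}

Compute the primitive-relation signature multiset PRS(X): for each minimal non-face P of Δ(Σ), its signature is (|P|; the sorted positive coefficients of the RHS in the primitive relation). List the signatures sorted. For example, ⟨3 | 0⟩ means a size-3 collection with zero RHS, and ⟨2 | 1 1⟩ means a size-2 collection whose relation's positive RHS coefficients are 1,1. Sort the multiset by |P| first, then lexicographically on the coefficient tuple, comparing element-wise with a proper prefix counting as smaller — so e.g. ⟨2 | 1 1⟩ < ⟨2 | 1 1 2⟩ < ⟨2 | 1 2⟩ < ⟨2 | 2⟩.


Minimal non-faces — 9 found among 9 rays, 24 max cones:

  {3,6}:  v_{3} + v_{6} = v_{2}  ⇒ sig = ⟨2 | 1⟩
  {4,9}:  v_{4} + v_{9} = v_{5} + v_{6}  ⇒ sig = ⟨2 | 1 1⟩
  {3,4}:  v_{3} + v_{4} = 2·v_{2} + v_{7}  ⇒ sig = ⟨2 | 1 2⟩
  {2,6,7}:  v_{2} + v_{6} + v_{7} = v_{4}  ⇒ sig = ⟨3 | 1⟩
  {2,7,9}:  v_{2} + v_{7} + v_{9} = v_{5}  ⇒ sig = ⟨3 | 1⟩
  {6,7,9}:  v_{6} + v_{7} + v_{9} = v_{1} + 2·v_{5} + v_{8}  ⇒ sig = ⟨3 | 1 1 2⟩
  {1,3,5,8}:  v_{1} + v_{3} + v_{5} + v_{8} = 0  ⇒ sig = ⟨4 | 0⟩
  {1,2,5,8}:  v_{1} + v_{2} + v_{5} + v_{8} = v_{6}  ⇒ sig = ⟨4 | 1⟩
  {1,4,5,8}:  v_{1} + v_{4} + v_{5} + v_{8} = 2·v_{6} + v_{7}  ⇒ sig = ⟨4 | 1 2⟩

Sorted signature multiset PRS(X):
    |P|=2: 3 collections, coeffs (1), (1,1), (1,2)
    |P|=3: 3 collections, coeffs (1), (1), (1,1,2)
    |P|=4: 3 collections, coeffs (), (1), (1,2)


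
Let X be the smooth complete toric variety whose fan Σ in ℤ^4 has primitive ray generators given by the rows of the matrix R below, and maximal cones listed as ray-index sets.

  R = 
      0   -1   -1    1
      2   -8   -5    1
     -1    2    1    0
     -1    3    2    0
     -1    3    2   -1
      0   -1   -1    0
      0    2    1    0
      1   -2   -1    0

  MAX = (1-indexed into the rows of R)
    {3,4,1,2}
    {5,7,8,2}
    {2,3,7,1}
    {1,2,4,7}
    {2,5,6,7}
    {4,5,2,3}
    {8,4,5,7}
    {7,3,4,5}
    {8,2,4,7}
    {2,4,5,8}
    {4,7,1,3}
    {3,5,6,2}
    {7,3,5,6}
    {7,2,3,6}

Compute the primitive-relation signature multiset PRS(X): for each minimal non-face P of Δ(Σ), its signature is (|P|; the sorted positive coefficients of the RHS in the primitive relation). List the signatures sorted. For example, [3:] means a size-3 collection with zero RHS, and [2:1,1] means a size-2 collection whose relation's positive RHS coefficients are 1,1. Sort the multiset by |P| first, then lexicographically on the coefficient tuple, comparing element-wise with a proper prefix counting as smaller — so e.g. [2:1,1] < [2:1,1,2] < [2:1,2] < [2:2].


The 9 primitive collections of Σ (r=8, n=4):

  P={3,8}:  v_{3} + v_{8} = 0  ⇒ sig = [2:]
  P={1,5}:  v_{1} + v_{5} = v_{3}  ⇒ sig = [2:1]
  P={4,6}:  v_{4} + v_{6} = v_{3}  ⇒ sig = [2:1]
  P={1,8}:  v_{1} + v_{8} = v_{2} + v_{4} + v_{7}  ⇒ sig = [2:1,1,1]
  P={6,8}:  v_{6} + v_{8} = v_{2} + v_{5} + v_{7}  ⇒ sig = [2:1,1,1]
  P={1,6}:  v_{1} + v_{6} = v_{2} + 2·v_{3} + v_{7}  ⇒ sig = [2:1,1,2]
  P={2,4,5,7}:  v_{2} + v_{4} + v_{5} + v_{7} = 0  ⇒ sig = [4:]
  P={2,3,4,7}:  v_{2} + v_{3} + v_{4} + v_{7} = v_{1}  ⇒ sig = [4:1]
  P={2,3,5,7}:  v_{2} + v_{3} + v_{5} + v_{7} = v_{6}  ⇒ sig = [4:1]

Signatures (|P|; sorted positive RHS coefficients), sorted:
{ [2:],  [2:1] ×2,  [2:1,1,1] ×2,  [2:1,1,2],  [4:],  [4:1] ×2 }


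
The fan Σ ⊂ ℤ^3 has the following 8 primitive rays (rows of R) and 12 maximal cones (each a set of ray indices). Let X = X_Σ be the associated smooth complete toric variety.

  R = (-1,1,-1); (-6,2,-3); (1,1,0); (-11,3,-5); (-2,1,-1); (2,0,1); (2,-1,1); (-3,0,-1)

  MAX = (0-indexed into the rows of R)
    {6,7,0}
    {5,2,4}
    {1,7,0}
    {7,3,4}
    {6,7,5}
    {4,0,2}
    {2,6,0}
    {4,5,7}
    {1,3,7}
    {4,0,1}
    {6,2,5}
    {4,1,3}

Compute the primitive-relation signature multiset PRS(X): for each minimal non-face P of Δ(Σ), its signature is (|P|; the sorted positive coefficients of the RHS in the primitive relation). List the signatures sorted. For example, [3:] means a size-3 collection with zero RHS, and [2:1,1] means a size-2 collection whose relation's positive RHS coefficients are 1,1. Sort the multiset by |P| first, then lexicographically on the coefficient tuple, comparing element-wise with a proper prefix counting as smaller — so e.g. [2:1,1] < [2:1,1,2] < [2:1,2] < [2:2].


Primitive collections (12):

  • {4,6}:  v_{4} + v_{6} = 0  →  sig = [2:]
  • {0,5}:  v_{0} + v_{5} = v_{2}  →  sig = [2:1]
  • {2,7}:  v_{2} + v_{7} = v_{4}  →  sig = [2:1]
  • {1,6}:  v_{1} + v_{6} = v_{0} + v_{7}  →  sig = [2:1,1]
  • {3,6}:  v_{3} + v_{6} = v_{1} + v_{7}  →  sig = [2:1,1]
  • {1,2}:  v_{1} + v_{2} = v_{0} + 2·v_{4}  →  sig = [2:1,2]
  • {2,3}:  v_{2} + v_{3} = v_{1} + 2·v_{4}  →  sig = [2:1,2]
  • {3,5}:  v_{3} + v_{5} = 3·v_{4} + v_{7}  →  sig = [2:1,3]
  • {0,3}:  v_{0} + v_{3} = 2·v_{1}  →  sig = [2:2]
  • {1,5}:  v_{1} + v_{5} = 2·v_{4}  →  sig = [2:2]
  • {0,4,7}:  v_{0} + v_{4} + v_{7} = v_{1}  →  sig = [3:1]
  • {1,4,7}:  v_{1} + v_{4} + v_{7} = v_{3}  →  sig = [3:1]

so the primitive-relation signature multiset is
    [2:]
    [2:1]
    [2:1]
    [2:1,1]
    [2:1,1]
    [2:1,2]
    [2:1,2]
    [2:1,3]
    [2:2]
    [2:2]
    [3:1]
    [3:1]


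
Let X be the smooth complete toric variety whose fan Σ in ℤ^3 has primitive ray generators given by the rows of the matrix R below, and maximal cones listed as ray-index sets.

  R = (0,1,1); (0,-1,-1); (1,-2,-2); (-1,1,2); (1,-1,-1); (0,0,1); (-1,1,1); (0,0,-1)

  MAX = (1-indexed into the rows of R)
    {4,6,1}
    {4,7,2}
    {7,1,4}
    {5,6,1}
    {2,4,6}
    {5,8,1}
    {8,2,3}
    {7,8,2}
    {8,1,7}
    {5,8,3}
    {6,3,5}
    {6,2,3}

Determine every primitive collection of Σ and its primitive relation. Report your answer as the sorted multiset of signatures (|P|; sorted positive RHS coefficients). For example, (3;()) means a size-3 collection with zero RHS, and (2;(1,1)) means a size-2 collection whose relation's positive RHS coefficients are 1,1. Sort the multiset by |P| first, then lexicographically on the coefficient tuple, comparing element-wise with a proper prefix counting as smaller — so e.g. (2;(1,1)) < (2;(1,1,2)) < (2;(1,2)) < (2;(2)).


The 10 primitive collections of Σ (r=8, n=3):

  P = {1,2}:  v_{1} + v_{2} = 0 ; sig = (2;())
  P = {5,7}:  v_{5} + v_{7} = 0 ; sig = (2;())
  P = {6,8}:  v_{6} + v_{8} = 0 ; sig = (2;())
  P = {1,3}:  v_{1} + v_{3} = v_{5} ; sig = (2;(1))
  P = {2,5}:  v_{2} + v_{5} = v_{3} ; sig = (2;(1))
  P = {3,7}:  v_{3} + v_{7} = v_{2} ; sig = (2;(1))
  P = {4,5}:  v_{4} + v_{5} = v_{6} ; sig = (2;(1))
  P = {4,8}:  v_{4} + v_{8} = v_{7} ; sig = (2;(1))
  P = {6,7}:  v_{6} + v_{7} = v_{4} ; sig = (2;(1))
  P = {3,4}:  v_{3} + v_{4} = v_{2} + v_{6} ; sig = (2;(1,1))

Signatures (|P|; sorted positive RHS coefficients), sorted:
{ (2;()) ×3,  (2;(1)) ×6,  (2;(1,1)) }


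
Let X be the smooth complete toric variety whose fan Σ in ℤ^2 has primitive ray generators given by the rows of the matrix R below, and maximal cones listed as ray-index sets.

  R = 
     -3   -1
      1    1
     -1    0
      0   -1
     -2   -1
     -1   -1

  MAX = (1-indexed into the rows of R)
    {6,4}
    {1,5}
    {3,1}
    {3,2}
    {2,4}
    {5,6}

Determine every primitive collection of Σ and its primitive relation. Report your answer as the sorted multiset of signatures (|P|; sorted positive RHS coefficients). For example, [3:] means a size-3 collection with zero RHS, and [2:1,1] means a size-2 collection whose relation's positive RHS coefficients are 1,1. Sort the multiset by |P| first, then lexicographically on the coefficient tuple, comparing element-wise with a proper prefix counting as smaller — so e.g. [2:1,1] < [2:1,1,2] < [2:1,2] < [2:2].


Δ(Σ) — 6 vertices, 9 min non-faces:

  {2,6}:  v_{2} + v_{6} = 0 — sig = [2:]
  {2,5}:  v_{2} + v_{5} = v_{3} — sig = [2:1]
  {3,4}:  v_{3} + v_{4} = v_{6} — sig = [2:1]
  {3,5}:  v_{3} + v_{5} = v_{1} — sig = [2:1]
  {3,6}:  v_{3} + v_{6} = v_{5} — sig = [2:1]
  {1,4}:  v_{1} + v_{4} = v_{5} + v_{6} — sig = [2:1,1]
  {1,2}:  v_{1} + v_{2} = 2·v_{3} — sig = [2:2]
  {1,6}:  v_{1} + v_{6} = 2·v_{5} — sig = [2:2]
  {4,5}:  v_{4} + v_{5} = 2·v_{6} — sig = [2:2]

so the primitive-relation signature multiset is
{ [2:],  [2:1] ×4,  [2:1,1],  [2:2] ×3 }


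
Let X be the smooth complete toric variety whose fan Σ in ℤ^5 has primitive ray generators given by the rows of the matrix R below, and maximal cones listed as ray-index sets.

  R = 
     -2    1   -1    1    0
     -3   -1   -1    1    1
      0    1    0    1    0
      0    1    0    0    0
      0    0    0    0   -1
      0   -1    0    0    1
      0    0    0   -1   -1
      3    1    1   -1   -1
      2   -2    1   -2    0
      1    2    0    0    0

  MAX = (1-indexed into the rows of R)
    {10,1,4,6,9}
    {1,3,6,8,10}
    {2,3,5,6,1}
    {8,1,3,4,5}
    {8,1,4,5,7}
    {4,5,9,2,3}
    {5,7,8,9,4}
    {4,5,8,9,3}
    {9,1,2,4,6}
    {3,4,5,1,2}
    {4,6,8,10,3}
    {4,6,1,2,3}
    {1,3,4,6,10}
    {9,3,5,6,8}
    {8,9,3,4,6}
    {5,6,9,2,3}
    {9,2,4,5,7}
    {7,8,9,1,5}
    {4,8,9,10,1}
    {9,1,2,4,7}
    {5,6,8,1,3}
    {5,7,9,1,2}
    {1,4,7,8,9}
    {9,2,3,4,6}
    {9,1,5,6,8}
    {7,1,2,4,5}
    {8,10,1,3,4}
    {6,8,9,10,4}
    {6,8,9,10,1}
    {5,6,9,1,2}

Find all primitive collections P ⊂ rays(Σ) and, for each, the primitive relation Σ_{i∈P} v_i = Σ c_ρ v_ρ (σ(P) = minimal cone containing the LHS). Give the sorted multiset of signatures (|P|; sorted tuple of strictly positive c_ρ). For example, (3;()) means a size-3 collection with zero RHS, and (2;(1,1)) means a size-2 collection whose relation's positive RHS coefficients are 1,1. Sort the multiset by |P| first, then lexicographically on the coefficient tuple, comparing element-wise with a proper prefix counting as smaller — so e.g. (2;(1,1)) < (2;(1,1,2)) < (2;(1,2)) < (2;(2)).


The 11 primitive collections of Σ (r=10, n=5):

  • {2,8}:  v_{2} + v_{8} = 0 — sig = (2;())
  • {3,7}:  v_{3} + v_{7} = v_{4} + v_{5} — sig = (2;(1,1))
  • {5,10}:  v_{5} + v_{10} = v_{1} + v_{8} — sig = (2;(1,1))
  • {6,7}:  v_{6} + v_{7} = v_{1} + v_{9} — sig = (2;(1,1))
  • {2,10}:  v_{2} + v_{10} = v_{1} + v_{4} + v_{6} — sig = (2;(1,1,1))
  • {7,10}:  v_{7} + v_{10} = 2·v_{1} + v_{4} + v_{8} + v_{9} — sig = (2;(1,1,1,2))
  • {1,3,9}:  v_{1} + v_{3} + v_{9} = 0 — sig = (3;())
  • {4,5,6}:  v_{4} + v_{5} + v_{6} = 0 — sig = (3;())
  • {3,9,10}:  v_{3} + v_{9} + v_{10} = v_{4} + v_{6} + v_{8} — sig = (3;(1,1,1))
  • {1,4,5,9}:  v_{1} + v_{4} + v_{5} + v_{9} = v_{7} — sig = (4;(1))
  • {1,4,6,8}:  v_{1} + v_{4} + v_{6} + v_{8} = v_{10} — sig = (4;(1))

so the primitive-relation signature multiset is
[(2;()), (2;(1,1)), (2;(1,1)), (2;(1,1)), (2;(1,1,1)), (2;(1,1,1,2)), (3;()), (3;()), (3;(1,1,1)), (4;(1)), (4;(1))]


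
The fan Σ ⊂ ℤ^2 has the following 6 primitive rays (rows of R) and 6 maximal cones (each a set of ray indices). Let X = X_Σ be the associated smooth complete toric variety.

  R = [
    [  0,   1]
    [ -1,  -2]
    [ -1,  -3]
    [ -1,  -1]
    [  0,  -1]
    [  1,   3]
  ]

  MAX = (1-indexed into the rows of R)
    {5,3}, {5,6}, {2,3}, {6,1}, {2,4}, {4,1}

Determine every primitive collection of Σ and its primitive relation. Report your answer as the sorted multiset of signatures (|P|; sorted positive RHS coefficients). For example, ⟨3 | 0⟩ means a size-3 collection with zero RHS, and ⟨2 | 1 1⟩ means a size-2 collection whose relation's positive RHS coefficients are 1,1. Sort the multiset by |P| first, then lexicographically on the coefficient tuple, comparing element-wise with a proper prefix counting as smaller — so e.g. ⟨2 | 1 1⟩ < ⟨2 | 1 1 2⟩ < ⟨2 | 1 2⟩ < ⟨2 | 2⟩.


Minimal non-faces — 9 found among 6 rays, 6 max cones:

  P = {1,5}:  v_{1} + v_{5} = 0  →  sig = ⟨2 | 0⟩
  P = {3,6}:  v_{3} + v_{6} = 0  →  sig = ⟨2 | 0⟩
  P = {1,2}:  v_{1} + v_{2} = v_{4}  →  sig = ⟨2 | 1⟩
  P = {1,3}:  v_{1} + v_{3} = v_{2}  →  sig = ⟨2 | 1⟩
  P = {2,5}:  v_{2} + v_{5} = v_{3}  →  sig = ⟨2 | 1⟩
  P = {2,6}:  v_{2} + v_{6} = v_{1}  →  sig = ⟨2 | 1⟩
  P = {4,5}:  v_{4} + v_{5} = v_{2}  →  sig = ⟨2 | 1⟩
  P = {3,4}:  v_{3} + v_{4} = 2·v_{2}  →  sig = ⟨2 | 2⟩
  P = {4,6}:  v_{4} + v_{6} = 2·v_{1}  →  sig = ⟨2 | 2⟩

Hence PRS(X_Σ) =
    |P|=2: 9 collections, coeffs (), (), (1), (1), (1), (1), (1), (2), (2)


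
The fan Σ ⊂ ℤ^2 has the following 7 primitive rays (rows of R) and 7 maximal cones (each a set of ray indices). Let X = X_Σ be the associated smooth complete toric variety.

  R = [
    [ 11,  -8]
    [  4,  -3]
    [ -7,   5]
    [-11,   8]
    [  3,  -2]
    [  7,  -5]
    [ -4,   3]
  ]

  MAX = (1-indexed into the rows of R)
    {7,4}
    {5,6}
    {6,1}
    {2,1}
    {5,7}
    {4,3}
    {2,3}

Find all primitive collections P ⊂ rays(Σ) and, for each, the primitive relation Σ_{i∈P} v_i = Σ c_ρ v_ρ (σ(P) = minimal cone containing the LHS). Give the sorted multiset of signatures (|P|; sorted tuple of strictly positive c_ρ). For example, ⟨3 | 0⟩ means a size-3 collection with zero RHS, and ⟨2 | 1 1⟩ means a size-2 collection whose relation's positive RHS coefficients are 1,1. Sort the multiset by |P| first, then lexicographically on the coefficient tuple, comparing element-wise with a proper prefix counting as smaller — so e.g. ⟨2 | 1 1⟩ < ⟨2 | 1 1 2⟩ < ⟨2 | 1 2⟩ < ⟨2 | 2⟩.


Δ(Σ) — 7 vertices, 14 min non-faces:

  • {1,4}:  v_{1} + v_{4} = 0  →  sig = ⟨2 | 0⟩
  • {2,7}:  v_{2} + v_{7} = 0  →  sig = ⟨2 | 0⟩
  • {3,6}:  v_{3} + v_{6} = 0  →  sig = ⟨2 | 0⟩
  • {1,3}:  v_{1} + v_{3} = v_{2}  →  sig = ⟨2 | 1⟩
  • {1,7}:  v_{1} + v_{7} = v_{6}  →  sig = ⟨2 | 1⟩
  • {2,4}:  v_{2} + v_{4} = v_{3}  →  sig = ⟨2 | 1⟩
  • {2,5}:  v_{2} + v_{5} = v_{6}  →  sig = ⟨2 | 1⟩
  • {2,6}:  v_{2} + v_{6} = v_{1}  →  sig = ⟨2 | 1⟩
  • {3,5}:  v_{3} + v_{5} = v_{7}  →  sig = ⟨2 | 1⟩
  • {3,7}:  v_{3} + v_{7} = v_{4}  →  sig = ⟨2 | 1⟩
  • {4,6}:  v_{4} + v_{6} = v_{7}  →  sig = ⟨2 | 1⟩
  • {6,7}:  v_{6} + v_{7} = v_{5}  →  sig = ⟨2 | 1⟩
  • {1,5}:  v_{1} + v_{5} = 2·v_{6}  →  sig = ⟨2 | 2⟩
  • {4,5}:  v_{4} + v_{5} = 2·v_{7}  →  sig = ⟨2 | 2⟩

Hence PRS(X_Σ) =
    |P|=2: 14 collections, coeffs (), (), (), (1), (1), (1), (1), (1), (1), (1), (1), (1), (2), (2)


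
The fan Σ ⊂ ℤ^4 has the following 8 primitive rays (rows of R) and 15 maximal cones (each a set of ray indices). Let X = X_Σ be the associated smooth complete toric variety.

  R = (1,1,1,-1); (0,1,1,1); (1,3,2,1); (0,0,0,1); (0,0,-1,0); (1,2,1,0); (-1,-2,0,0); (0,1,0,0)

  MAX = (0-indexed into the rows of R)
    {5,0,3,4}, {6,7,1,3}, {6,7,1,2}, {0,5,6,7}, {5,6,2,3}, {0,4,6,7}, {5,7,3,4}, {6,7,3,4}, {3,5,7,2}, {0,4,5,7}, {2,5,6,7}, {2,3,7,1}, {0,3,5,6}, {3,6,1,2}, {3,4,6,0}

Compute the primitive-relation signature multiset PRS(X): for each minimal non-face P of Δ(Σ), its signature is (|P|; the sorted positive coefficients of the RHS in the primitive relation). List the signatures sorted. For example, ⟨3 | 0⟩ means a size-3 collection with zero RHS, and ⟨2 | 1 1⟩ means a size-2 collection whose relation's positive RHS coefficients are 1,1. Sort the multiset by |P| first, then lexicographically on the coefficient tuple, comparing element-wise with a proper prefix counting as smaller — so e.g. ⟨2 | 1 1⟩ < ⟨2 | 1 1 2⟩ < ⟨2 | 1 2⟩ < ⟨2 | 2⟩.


The 9 primitive collections of Σ (r=8, n=4):

  • {1,5}:  v_{1} + v_{5} = v_{2} — sig = ⟨2 | 1⟩
  • {1,4}:  v_{1} + v_{4} = v_{3} + v_{7} — sig = ⟨2 | 1 1⟩
  • {2,4}:  v_{2} + v_{4} = v_{3} + v_{5} + v_{7} — sig = ⟨2 | 1 1 1⟩
  • {0,1}:  v_{0} + v_{1} = 2·v_{5} + v_{6} — sig = ⟨2 | 1 2⟩
  • {0,2}:  v_{0} + v_{2} = 3·v_{5} + v_{6} — sig = ⟨2 | 1 3⟩
  • {4,5,6}:  v_{4} + v_{5} + v_{6} = 0 — sig = ⟨3 | 0⟩
  • {0,3,7}:  v_{0} + v_{3} + v_{7} = v_{5} — sig = ⟨3 | 1⟩
  • {3,5,6,7}:  v_{3} + v_{5} + v_{6} + v_{7} = v_{1} — sig = ⟨4 | 1⟩
  • {2,3,6,7}:  v_{2} + v_{3} + v_{6} + v_{7} = 2·v_{1} — sig = ⟨4 | 2⟩

Hence PRS(X_Σ) =
    |P|=2: 5 collections, coeffs (1), (1,1), (1,1,1), (1,2), (1,3)
    |P|=3: 2 collections, coeffs (), (1)
    |P|=4: 2 collections, coeffs (1), (2)


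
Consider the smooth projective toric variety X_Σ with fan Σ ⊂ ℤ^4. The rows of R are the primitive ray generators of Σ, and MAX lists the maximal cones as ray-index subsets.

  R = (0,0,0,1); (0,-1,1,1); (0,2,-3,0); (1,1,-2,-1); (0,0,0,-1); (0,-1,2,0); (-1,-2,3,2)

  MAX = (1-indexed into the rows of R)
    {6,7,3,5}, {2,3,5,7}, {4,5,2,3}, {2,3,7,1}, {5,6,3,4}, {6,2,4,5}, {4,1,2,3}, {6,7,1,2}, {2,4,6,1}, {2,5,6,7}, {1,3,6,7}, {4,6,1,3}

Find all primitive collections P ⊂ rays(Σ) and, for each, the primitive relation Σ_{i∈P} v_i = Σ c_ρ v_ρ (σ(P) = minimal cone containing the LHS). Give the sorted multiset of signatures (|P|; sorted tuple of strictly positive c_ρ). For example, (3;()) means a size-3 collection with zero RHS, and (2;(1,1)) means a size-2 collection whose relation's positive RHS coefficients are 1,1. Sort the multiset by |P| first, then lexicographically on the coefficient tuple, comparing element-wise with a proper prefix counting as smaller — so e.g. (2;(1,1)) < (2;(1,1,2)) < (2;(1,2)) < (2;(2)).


Minimal non-faces — 3 found among 7 rays, 12 max cones:

  P = {1,5}:  v_{1} + v_{5} = 0  so sig = (2;())
  P = {4,7}:  v_{4} + v_{7} = v_{2}  so sig = (2;(1))
  P = {2,3,6}:  v_{2} + v_{3} + v_{6} = v_{1}  so sig = (3;(1))

so the primitive-relation signature multiset is
    |P|=2: 2 collections, coeffs (), (1)
    |P|=3: 1 collection, coeffs (1)


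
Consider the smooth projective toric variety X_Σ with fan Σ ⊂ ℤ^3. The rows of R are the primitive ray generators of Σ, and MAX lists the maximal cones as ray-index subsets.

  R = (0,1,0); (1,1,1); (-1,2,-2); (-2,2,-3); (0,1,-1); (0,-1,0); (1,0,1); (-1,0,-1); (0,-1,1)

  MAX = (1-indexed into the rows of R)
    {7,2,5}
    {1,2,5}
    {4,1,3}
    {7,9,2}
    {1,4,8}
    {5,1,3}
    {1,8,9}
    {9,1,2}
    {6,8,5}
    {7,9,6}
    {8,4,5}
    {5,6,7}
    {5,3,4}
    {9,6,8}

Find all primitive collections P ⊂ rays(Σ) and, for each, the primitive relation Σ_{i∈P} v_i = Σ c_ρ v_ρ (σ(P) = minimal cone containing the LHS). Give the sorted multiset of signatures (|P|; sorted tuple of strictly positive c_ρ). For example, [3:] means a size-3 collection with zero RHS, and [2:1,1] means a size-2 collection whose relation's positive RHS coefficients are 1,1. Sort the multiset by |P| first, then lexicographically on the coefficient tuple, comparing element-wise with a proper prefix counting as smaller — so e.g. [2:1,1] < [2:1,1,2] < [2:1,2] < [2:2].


Primitive collections (17):

  {1,6}:  v_{1} + v_{6} = 0  ⟹  sig = [2:]
  {5,9}:  v_{5} + v_{9} = 0  ⟹  sig = [2:]
  {7,8}:  v_{7} + v_{8} = 0  ⟹  sig = [2:]
  {1,7}:  v_{1} + v_{7} = v_{2}  ⟹  sig = [2:1]
  {2,6}:  v_{2} + v_{6} = v_{7}  ⟹  sig = [2:1]
  {2,8}:  v_{2} + v_{8} = v_{1}  ⟹  sig = [2:1]
  {3,8}:  v_{3} + v_{8} = v_{4}  ⟹  sig = [2:1]
  {4,7}:  v_{4} + v_{7} = v_{3}  ⟹  sig = [2:1]
  {2,4}:  v_{2} + v_{4} = v_{1} + v_{3}  ⟹  sig = [2:1,1]
  {3,6}:  v_{3} + v_{6} = v_{5} + v_{8}  ⟹  sig = [2:1,1]
  {3,7}:  v_{3} + v_{7} = v_{1} + v_{5}  ⟹  sig = [2:1,1]
  {3,9}:  v_{3} + v_{9} = v_{1} + v_{8}  ⟹  sig = [2:1,1]
  {2,3}:  v_{2} + v_{3} = 2·v_{1} + v_{5}  ⟹  sig = [2:1,2]
  {4,6}:  v_{4} + v_{6} = v_{5} + 2·v_{8}  ⟹  sig = [2:1,2]
  {4,9}:  v_{4} + v_{9} = v_{1} + 2·v_{8}  ⟹  sig = [2:1,2]
  {1,5,8}:  v_{1} + v_{5} + v_{8} = v_{3}  ⟹  sig = [3:1]
  {1,4,5}:  v_{1} + v_{4} + v_{5} = 2·v_{3}  ⟹  sig = [3:2]

so the primitive-relation signature multiset is
{ [2:] ×3,  [2:1] ×5,  [2:1,1] ×4,  [2:1,2] ×3,  [3:1],  [3:2] }


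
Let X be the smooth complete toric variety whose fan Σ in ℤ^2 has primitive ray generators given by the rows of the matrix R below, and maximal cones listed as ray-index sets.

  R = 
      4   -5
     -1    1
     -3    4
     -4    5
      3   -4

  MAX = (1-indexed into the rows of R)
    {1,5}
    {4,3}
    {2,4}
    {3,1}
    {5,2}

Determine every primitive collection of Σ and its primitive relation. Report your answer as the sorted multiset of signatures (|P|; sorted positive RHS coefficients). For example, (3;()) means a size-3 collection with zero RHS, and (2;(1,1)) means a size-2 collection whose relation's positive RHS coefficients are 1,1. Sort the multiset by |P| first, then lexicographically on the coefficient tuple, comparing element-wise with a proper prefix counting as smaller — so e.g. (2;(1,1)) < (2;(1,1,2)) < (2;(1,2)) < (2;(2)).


Δ(Σ) — 5 vertices, 5 min non-faces:

  • {1,4}:  v_{1} + v_{4} = 0 ; sig = (2;())
  • {3,5}:  v_{3} + v_{5} = 0 ; sig = (2;())
  • {1,2}:  v_{1} + v_{2} = v_{5} ; sig = (2;(1))
  • {2,3}:  v_{2} + v_{3} = v_{4} ; sig = (2;(1))
  • {4,5}:  v_{4} + v_{5} = v_{2} ; sig = (2;(1))

so the primitive-relation signature multiset is
[(2;()), (2;()), (2;(1)), (2;(1)), (2;(1))]


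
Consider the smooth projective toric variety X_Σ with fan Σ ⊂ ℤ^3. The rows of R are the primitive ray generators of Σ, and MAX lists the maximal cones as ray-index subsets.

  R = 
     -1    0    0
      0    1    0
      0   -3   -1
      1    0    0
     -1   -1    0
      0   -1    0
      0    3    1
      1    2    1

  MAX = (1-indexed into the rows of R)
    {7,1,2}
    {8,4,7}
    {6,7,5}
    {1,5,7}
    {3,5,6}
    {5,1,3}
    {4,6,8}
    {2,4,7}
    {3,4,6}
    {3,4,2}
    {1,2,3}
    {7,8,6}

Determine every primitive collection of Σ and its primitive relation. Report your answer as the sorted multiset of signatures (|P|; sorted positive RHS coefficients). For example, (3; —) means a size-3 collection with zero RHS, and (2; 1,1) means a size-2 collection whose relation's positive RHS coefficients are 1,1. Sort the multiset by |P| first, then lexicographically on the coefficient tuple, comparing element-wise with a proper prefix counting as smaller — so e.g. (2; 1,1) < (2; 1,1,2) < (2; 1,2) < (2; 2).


Δ(Σ) — 8 vertices, 11 min non-faces:

  P={1,4}:  v_{1} + v_{4} = 0 ; sig = (2; —)
  P={2,6}:  v_{2} + v_{6} = 0 ; sig = (2; —)
  P={3,7}:  v_{3} + v_{7} = 0 ; sig = (2; —)
  P={1,6}:  v_{1} + v_{6} = v_{5} ; sig = (2; 1)
  P={2,5}:  v_{2} + v_{5} = v_{1} ; sig = (2; 1)
  P={4,5}:  v_{4} + v_{5} = v_{6} ; sig = (2; 1)
  P={1,8}:  v_{1} + v_{8} = v_{6} + v_{7} ; sig = (2; 1,1)
  P={2,8}:  v_{2} + v_{8} = v_{4} + v_{7} ; sig = (2; 1,1)
  P={3,8}:  v_{3} + v_{8} = v_{4} + v_{6} ; sig = (2; 1,1)
  P={5,8}:  v_{5} + v_{8} = 2·v_{6} + v_{7} ; sig = (2; 1,2)
  P={4,6,7}:  v_{4} + v_{6} + v_{7} = v_{8} ; sig = (3; 1)

Hence PRS(X_Σ) =
[(2; —), (2; —), (2; —), (2; 1), (2; 1), (2; 1), (2; 1,1), (2; 1,1), (2; 1,1), (2; 1,2), (3; 1)]


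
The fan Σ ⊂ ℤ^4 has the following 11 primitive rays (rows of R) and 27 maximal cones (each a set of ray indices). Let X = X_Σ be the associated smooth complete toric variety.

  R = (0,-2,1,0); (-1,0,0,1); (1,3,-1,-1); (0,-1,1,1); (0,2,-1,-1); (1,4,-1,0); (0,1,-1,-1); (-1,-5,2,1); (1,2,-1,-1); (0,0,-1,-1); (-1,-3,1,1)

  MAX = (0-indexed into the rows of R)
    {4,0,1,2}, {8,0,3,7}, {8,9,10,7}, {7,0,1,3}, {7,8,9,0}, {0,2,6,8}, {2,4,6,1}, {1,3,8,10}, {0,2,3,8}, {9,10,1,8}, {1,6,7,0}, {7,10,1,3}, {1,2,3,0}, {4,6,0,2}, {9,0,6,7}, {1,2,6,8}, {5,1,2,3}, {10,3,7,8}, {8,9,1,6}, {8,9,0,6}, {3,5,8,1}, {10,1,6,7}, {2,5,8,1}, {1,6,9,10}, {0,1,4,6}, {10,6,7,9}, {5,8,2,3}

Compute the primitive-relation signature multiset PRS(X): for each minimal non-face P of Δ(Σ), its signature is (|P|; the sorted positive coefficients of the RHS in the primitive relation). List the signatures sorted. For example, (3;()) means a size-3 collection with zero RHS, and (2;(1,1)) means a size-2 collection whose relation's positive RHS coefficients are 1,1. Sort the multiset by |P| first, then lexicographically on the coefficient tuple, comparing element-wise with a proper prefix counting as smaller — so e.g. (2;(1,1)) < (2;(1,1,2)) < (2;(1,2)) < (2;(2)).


The 25 primitive collections of Σ (r=11, n=4):

  P={2,10}:  v_{2} + v_{10} = 0  ⟹  sig = (2;())
  P={3,6}:  v_{3} + v_{6} = 0  ⟹  sig = (2;())
  P={0,10}:  v_{0} + v_{10} = v_{7}  ⟹  sig = (2;(1))
  P={2,7}:  v_{2} + v_{7} = v_{0}  ⟹  sig = (2;(1))
  P={5,7}:  v_{5} + v_{7} = v_{3}  ⟹  sig = (2;(1))
  P={0,5}:  v_{0} + v_{5} = v_{2} + v_{3}  ⟹  sig = (2;(1,1))
  P={2,9}:  v_{2} + v_{9} = v_{6} + v_{8}  ⟹  sig = (2;(1,1))
  P={3,9}:  v_{3} + v_{9} = v_{8} + v_{10}  ⟹  sig = (2;(1,1))
  P={4,8}:  v_{4} + v_{8} = v_{2} + v_{6}  ⟹  sig = (2;(1,1))
  P={3,4}:  v_{3} + v_{4} = v_{0} + v_{1} + v_{2}  ⟹  sig = (2;(1,1,1))
  P={4,10}:  v_{4} + v_{10} = v_{0} + v_{1} + v_{6}  ⟹  sig = (2;(1,1,1))
  P={5,6}:  v_{5} + v_{6} = v_{1} + v_{2} + v_{8}  ⟹  sig = (2;(1,1,1))
  P={5,10}:  v_{5} + v_{10} = v_{1} + v_{3} + v_{8}  ⟹  sig = (2;(1,1,1))
  P={4,7}:  v_{4} + v_{7} = 2·v_{0} + v_{1} + v_{6}  ⟹  sig = (2;(1,1,2))
  P={4,5}:  v_{4} + v_{5} = v_{1} + 2·v_{2}  ⟹  sig = (2;(1,2))
  P={5,9}:  v_{5} + v_{9} = v_{1} + 2·v_{8}  ⟹  sig = (2;(1,2))
  P={4,9}:  v_{4} + v_{9} = 2·v_{6}  ⟹  sig = (2;(2))
  P={0,1,8}:  v_{0} + v_{1} + v_{8} = 0  ⟹  sig = (3;())
  P={1,7,8}:  v_{1} + v_{7} + v_{8} = v_{10}  ⟹  sig = (3;(1))
  P={6,8,10}:  v_{6} + v_{8} + v_{10} = v_{9}  ⟹  sig = (3;(1))
  P={0,1,9}:  v_{0} + v_{1} + v_{9} = v_{6} + v_{10}  ⟹  sig = (3;(1,1))
  P={6,7,8}:  v_{6} + v_{7} + v_{8} = v_{0} + v_{9}  ⟹  sig = (3;(1,1))
  P={1,7,9}:  v_{1} + v_{7} + v_{9} = v_{6} + 2·v_{10}  ⟹  sig = (3;(1,2))
  P={0,1,2,6}:  v_{0} + v_{1} + v_{2} + v_{6} = v_{4}  ⟹  sig = (4;(1))
  P={1,2,3,8}:  v_{1} + v_{2} + v_{3} + v_{8} = v_{5}  ⟹  sig = (4;(1))

Sorted signature multiset PRS(X):
    |P|=2: 17 collections, coeffs (), (), (1), (1), (1), (1,1), (1,1), (1,1), (1,1), (1,1,1), (1,1,1), (1,1,1), (1,1,1), (1,1,2), (1,2), (1,2), (2)
    |P|=3: 6 collections, coeffs (), (1), (1), (1,1), (1,1), (1,2)
    |P|=4: 2 collections, coeffs (1), (1)
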